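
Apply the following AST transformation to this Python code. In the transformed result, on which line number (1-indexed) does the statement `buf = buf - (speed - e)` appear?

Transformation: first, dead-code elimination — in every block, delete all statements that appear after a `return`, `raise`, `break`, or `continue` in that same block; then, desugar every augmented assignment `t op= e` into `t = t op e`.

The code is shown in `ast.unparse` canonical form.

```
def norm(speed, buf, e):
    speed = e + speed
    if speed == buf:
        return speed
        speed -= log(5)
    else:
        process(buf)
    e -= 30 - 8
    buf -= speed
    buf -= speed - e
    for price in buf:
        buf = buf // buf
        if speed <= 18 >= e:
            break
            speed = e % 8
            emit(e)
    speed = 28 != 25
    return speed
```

Transformed code:
def norm(speed, buf, e):
    speed = e + speed
    if speed == buf:
        return speed
    else:
        process(buf)
    e = e - (30 - 8)
    buf = buf - speed
    buf = buf - (speed - e)
    for price in buf:
        buf = buf // buf
        if speed <= 18 >= e:
            break
    speed = 28 != 25
    return speed

9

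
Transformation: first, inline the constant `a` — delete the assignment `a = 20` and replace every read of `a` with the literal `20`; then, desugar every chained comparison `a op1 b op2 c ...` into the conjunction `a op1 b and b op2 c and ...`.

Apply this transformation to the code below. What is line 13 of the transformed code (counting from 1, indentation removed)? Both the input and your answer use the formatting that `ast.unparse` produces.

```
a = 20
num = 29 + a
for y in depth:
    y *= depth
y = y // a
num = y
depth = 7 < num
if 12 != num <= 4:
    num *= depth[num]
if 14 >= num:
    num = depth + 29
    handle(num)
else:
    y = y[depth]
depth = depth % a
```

Transformed code:
num = 29 + 20
for y in depth:
    y *= depth
y = y // 20
num = y
depth = 7 < num
if 12 != num and num <= 4:
    num *= depth[num]
if 14 >= num:
    num = depth + 29
    handle(num)
else:
    y = y[depth]
depth = depth % 20

y = y[depth]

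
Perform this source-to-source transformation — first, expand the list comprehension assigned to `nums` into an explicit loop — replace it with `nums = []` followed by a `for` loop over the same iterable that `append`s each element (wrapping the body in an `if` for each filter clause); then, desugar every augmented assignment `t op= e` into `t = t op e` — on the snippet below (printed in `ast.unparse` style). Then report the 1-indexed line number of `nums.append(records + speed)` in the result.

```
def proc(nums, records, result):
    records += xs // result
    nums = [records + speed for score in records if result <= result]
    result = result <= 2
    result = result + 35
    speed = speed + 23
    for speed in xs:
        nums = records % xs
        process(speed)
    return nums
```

Transformed code:
def proc(nums, records, result):
    records = records + xs // result
    nums = []
    for score in records:
        if result <= result:
            nums.append(records + speed)
    result = result <= 2
    result = result + 35
    speed = speed + 23
    for speed in xs:
        nums = records % xs
        process(speed)
    return nums

6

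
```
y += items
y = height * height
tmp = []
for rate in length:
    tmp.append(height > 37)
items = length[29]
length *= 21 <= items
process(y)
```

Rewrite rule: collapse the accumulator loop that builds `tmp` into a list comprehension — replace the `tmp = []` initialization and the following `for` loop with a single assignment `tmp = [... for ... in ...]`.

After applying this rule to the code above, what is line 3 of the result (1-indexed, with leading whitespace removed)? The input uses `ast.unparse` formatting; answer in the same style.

Transformed code:
y += items
y = height * height
tmp = [height > 37 for rate in length]
items = length[29]
length *= 21 <= items
process(y)

tmp = [height > 37 for rate in length]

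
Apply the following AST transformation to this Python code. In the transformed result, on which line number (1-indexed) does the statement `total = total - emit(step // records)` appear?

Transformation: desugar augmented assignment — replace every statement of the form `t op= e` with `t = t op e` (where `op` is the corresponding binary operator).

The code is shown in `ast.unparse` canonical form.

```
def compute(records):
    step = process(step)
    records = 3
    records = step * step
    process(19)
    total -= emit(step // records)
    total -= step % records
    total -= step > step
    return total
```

6

Transformed code:
def compute(records):
    step = process(step)
    records = 3
    records = step * step
    process(19)
    total = total - emit(step // records)
    total = total - step % records
    total = total - (step > step)
    return total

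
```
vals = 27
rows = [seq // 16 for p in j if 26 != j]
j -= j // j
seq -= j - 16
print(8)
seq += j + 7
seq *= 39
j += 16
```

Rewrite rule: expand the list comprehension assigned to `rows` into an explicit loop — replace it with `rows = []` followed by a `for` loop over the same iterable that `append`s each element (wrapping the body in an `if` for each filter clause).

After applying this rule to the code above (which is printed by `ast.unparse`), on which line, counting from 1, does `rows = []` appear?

2

Transformed code:
vals = 27
rows = []
for p in j:
    if 26 != j:
        rows.append(seq // 16)
j -= j // j
seq -= j - 16
print(8)
seq += j + 7
seq *= 39
j += 16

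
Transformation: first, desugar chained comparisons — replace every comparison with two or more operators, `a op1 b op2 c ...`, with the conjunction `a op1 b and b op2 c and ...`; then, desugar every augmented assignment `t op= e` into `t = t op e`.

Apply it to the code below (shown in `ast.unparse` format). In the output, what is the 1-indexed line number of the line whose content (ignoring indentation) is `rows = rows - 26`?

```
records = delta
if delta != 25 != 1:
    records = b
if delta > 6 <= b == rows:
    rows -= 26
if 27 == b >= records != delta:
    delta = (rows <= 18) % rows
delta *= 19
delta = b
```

Transformed code:
records = delta
if delta != 25 and 25 != 1:
    records = b
if delta > 6 and 6 <= b and (b == rows):
    rows = rows - 26
if 27 == b and b >= records and (records != delta):
    delta = (rows <= 18) % rows
delta = delta * 19
delta = b

5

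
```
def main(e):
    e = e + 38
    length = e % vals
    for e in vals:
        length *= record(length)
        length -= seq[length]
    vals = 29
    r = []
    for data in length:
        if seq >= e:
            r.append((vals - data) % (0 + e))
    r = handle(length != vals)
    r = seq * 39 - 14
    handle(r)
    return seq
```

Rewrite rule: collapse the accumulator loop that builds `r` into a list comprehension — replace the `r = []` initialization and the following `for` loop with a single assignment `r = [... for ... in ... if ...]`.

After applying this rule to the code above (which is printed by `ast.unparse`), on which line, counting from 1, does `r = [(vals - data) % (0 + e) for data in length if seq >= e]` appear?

Transformed code:
def main(e):
    e = e + 38
    length = e % vals
    for e in vals:
        length *= record(length)
        length -= seq[length]
    vals = 29
    r = [(vals - data) % (0 + e) for data in length if seq >= e]
    r = handle(length != vals)
    r = seq * 39 - 14
    handle(r)
    return seq

8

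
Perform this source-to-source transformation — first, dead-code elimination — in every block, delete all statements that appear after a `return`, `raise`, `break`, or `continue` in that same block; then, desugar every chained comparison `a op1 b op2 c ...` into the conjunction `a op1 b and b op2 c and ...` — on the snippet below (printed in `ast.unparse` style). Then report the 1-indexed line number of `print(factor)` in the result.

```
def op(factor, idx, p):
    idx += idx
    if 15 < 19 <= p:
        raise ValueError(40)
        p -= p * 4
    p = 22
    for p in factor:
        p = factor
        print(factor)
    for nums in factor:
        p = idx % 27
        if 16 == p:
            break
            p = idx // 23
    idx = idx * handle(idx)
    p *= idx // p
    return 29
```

Transformed code:
def op(factor, idx, p):
    idx += idx
    if 15 < 19 and 19 <= p:
        raise ValueError(40)
    p = 22
    for p in factor:
        p = factor
        print(factor)
    for nums in factor:
        p = idx % 27
        if 16 == p:
            break
    idx = idx * handle(idx)
    p *= idx // p
    return 29

8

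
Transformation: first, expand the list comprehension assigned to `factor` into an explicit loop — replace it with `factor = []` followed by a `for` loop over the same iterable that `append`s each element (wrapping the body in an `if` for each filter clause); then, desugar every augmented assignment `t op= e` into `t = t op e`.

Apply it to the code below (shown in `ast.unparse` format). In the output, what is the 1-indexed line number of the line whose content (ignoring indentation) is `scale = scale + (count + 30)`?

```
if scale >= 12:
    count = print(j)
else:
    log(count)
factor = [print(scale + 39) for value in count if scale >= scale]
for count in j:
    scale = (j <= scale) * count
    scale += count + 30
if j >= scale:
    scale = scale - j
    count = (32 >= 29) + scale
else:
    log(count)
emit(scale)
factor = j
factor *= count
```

11

Transformed code:
if scale >= 12:
    count = print(j)
else:
    log(count)
factor = []
for value in count:
    if scale >= scale:
        factor.append(print(scale + 39))
for count in j:
    scale = (j <= scale) * count
    scale = scale + (count + 30)
if j >= scale:
    scale = scale - j
    count = (32 >= 29) + scale
else:
    log(count)
emit(scale)
factor = j
factor = factor * count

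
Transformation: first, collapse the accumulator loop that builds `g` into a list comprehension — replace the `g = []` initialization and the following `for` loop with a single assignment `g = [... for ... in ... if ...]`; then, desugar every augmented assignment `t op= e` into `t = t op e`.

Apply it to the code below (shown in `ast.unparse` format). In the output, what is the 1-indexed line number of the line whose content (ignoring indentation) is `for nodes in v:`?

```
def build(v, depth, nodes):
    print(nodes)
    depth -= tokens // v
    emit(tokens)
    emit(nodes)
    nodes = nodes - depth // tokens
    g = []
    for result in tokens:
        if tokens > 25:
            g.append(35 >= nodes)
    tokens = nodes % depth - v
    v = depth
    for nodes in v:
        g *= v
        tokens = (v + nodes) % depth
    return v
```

10

Transformed code:
def build(v, depth, nodes):
    print(nodes)
    depth = depth - tokens // v
    emit(tokens)
    emit(nodes)
    nodes = nodes - depth // tokens
    g = [35 >= nodes for result in tokens if tokens > 25]
    tokens = nodes % depth - v
    v = depth
    for nodes in v:
        g = g * v
        tokens = (v + nodes) % depth
    return v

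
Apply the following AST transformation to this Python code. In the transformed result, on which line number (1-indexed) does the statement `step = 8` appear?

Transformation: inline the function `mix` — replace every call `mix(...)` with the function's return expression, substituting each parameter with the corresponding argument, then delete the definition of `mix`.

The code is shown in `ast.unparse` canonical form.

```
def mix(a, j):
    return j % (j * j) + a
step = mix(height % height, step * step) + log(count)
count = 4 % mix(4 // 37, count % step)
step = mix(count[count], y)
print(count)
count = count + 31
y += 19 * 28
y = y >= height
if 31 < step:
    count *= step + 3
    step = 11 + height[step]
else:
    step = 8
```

Transformed code:
step = step * step % (step * step * (step * step)) + height % height + log(count)
count = 4 % (count % step % (count % step * (count % step)) + 4 // 37)
step = y % (y * y) + count[count]
print(count)
count = count + 31
y += 19 * 28
y = y >= height
if 31 < step:
    count *= step + 3
    step = 11 + height[step]
else:
    step = 8

12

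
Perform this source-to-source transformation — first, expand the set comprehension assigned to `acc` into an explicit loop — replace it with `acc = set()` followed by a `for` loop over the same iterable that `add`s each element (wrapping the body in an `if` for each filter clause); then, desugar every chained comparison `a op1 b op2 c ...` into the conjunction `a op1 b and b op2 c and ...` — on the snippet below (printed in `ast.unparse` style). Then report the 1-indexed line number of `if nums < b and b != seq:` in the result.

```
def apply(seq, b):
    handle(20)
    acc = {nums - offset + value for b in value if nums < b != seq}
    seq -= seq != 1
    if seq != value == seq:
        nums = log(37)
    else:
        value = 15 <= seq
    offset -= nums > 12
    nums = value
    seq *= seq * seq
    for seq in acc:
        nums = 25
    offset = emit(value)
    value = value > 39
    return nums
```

5

Transformed code:
def apply(seq, b):
    handle(20)
    acc = set()
    for b in value:
        if nums < b and b != seq:
            acc.add(nums - offset + value)
    seq -= seq != 1
    if seq != value and value == seq:
        nums = log(37)
    else:
        value = 15 <= seq
    offset -= nums > 12
    nums = value
    seq *= seq * seq
    for seq in acc:
        nums = 25
    offset = emit(value)
    value = value > 39
    return nums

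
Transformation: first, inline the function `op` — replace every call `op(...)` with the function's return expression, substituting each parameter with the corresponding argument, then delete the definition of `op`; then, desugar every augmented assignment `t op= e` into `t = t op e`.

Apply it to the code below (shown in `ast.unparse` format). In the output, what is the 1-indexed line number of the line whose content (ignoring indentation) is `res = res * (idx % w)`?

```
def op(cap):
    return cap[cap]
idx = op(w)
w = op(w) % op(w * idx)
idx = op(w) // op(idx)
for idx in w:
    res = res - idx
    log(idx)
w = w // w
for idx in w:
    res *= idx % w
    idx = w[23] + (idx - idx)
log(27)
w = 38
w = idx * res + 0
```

9

Transformed code:
idx = w[w]
w = w[w] % (w * idx)[w * idx]
idx = w[w] // idx[idx]
for idx in w:
    res = res - idx
    log(idx)
w = w // w
for idx in w:
    res = res * (idx % w)
    idx = w[23] + (idx - idx)
log(27)
w = 38
w = idx * res + 0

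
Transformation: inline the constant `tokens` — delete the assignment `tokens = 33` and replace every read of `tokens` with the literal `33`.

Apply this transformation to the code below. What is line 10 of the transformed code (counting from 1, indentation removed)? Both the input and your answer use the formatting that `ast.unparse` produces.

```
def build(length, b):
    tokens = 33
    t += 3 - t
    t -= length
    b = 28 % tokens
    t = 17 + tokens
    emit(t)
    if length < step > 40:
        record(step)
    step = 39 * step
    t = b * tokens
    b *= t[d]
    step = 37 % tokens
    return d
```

t = b * 33

Transformed code:
def build(length, b):
    t += 3 - t
    t -= length
    b = 28 % 33
    t = 17 + 33
    emit(t)
    if length < step > 40:
        record(step)
    step = 39 * step
    t = b * 33
    b *= t[d]
    step = 37 % 33
    return d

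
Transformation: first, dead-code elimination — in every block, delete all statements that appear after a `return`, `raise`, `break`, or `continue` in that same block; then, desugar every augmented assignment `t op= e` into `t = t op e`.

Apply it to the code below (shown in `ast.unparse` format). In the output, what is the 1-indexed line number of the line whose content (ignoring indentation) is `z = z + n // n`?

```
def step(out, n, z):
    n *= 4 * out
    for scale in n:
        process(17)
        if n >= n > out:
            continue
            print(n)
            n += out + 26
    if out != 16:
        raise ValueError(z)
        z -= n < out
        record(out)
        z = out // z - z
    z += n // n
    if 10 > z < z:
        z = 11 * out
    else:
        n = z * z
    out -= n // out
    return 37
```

9

Transformed code:
def step(out, n, z):
    n = n * (4 * out)
    for scale in n:
        process(17)
        if n >= n > out:
            continue
    if out != 16:
        raise ValueError(z)
    z = z + n // n
    if 10 > z < z:
        z = 11 * out
    else:
        n = z * z
    out = out - n // out
    return 37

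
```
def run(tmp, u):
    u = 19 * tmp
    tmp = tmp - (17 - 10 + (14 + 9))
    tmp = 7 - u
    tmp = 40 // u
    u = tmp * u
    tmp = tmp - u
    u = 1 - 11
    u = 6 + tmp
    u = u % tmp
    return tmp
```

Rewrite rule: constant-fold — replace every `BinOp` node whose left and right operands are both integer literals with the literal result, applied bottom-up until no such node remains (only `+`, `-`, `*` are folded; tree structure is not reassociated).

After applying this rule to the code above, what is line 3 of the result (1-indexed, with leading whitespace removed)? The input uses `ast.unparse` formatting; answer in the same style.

tmp = tmp - 30

Transformed code:
def run(tmp, u):
    u = 19 * tmp
    tmp = tmp - 30
    tmp = 7 - u
    tmp = 40 // u
    u = tmp * u
    tmp = tmp - u
    u = -10
    u = 6 + tmp
    u = u % tmp
    return tmp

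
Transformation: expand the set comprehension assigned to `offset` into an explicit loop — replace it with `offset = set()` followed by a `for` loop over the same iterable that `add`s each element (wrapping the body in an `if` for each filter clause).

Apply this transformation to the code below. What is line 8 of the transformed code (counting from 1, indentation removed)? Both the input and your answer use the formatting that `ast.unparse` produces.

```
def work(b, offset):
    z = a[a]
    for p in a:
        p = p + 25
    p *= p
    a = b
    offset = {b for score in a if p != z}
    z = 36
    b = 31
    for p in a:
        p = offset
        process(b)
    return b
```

for score in a:

Transformed code:
def work(b, offset):
    z = a[a]
    for p in a:
        p = p + 25
    p *= p
    a = b
    offset = set()
    for score in a:
        if p != z:
            offset.add(b)
    z = 36
    b = 31
    for p in a:
        p = offset
        process(b)
    return b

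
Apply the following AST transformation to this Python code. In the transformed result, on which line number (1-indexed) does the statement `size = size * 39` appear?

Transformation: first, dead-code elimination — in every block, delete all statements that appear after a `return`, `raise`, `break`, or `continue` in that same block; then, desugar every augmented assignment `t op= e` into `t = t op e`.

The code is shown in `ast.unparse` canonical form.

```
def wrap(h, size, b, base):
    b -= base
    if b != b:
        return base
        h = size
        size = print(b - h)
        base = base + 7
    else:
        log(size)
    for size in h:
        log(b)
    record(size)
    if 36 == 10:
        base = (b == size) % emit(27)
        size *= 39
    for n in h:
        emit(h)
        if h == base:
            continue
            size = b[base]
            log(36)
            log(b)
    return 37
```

12

Transformed code:
def wrap(h, size, b, base):
    b = b - base
    if b != b:
        return base
    else:
        log(size)
    for size in h:
        log(b)
    record(size)
    if 36 == 10:
        base = (b == size) % emit(27)
        size = size * 39
    for n in h:
        emit(h)
        if h == base:
            continue
    return 37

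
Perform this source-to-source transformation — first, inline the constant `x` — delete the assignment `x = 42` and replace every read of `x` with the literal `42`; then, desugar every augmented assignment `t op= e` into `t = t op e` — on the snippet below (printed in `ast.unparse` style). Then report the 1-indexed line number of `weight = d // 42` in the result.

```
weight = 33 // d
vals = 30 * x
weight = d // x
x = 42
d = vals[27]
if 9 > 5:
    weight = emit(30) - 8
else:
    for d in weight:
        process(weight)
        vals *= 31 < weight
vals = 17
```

Transformed code:
weight = 33 // d
vals = 30 * 42
weight = d // 42
d = vals[27]
if 9 > 5:
    weight = emit(30) - 8
else:
    for d in weight:
        process(weight)
        vals = vals * (31 < weight)
vals = 17

3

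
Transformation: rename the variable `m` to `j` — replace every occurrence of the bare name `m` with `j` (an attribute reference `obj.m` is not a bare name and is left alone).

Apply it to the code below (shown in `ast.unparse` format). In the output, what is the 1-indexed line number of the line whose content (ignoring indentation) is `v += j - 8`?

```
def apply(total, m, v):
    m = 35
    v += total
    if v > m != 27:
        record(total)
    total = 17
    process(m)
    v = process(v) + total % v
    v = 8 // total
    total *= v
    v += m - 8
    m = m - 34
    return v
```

11

Transformed code:
def apply(total, j, v):
    j = 35
    v += total
    if v > j != 27:
        record(total)
    total = 17
    process(j)
    v = process(v) + total % v
    v = 8 // total
    total *= v
    v += j - 8
    j = j - 34
    return v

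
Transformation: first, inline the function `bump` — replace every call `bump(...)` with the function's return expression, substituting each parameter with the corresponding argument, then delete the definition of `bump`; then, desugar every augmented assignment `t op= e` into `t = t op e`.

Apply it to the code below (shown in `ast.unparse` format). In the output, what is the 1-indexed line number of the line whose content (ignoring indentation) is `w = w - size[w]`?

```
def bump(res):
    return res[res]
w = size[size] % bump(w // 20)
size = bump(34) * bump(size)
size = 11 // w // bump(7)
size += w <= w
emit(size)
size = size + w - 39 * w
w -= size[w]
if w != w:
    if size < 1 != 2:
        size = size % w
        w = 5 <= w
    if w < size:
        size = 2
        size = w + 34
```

Transformed code:
w = size[size] % (w // 20)[w // 20]
size = 34[34] * size[size]
size = 11 // w // 7[7]
size = size + (w <= w)
emit(size)
size = size + w - 39 * w
w = w - size[w]
if w != w:
    if size < 1 != 2:
        size = size % w
        w = 5 <= w
    if w < size:
        size = 2
        size = w + 34

7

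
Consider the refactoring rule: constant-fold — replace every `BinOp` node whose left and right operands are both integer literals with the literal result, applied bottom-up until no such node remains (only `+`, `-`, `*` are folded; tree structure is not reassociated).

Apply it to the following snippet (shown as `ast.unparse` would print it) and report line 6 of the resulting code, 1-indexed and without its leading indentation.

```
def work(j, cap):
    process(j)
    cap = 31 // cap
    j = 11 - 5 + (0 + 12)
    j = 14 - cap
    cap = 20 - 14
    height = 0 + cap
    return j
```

cap = 6

Transformed code:
def work(j, cap):
    process(j)
    cap = 31 // cap
    j = 18
    j = 14 - cap
    cap = 6
    height = 0 + cap
    return j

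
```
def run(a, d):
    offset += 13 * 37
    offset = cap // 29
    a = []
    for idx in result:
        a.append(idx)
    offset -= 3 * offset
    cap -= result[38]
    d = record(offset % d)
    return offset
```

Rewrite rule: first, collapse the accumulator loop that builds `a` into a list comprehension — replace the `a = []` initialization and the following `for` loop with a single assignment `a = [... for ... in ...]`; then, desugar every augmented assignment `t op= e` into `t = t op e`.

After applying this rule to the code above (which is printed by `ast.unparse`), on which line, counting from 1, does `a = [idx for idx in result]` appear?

4

Transformed code:
def run(a, d):
    offset = offset + 13 * 37
    offset = cap // 29
    a = [idx for idx in result]
    offset = offset - 3 * offset
    cap = cap - result[38]
    d = record(offset % d)
    return offset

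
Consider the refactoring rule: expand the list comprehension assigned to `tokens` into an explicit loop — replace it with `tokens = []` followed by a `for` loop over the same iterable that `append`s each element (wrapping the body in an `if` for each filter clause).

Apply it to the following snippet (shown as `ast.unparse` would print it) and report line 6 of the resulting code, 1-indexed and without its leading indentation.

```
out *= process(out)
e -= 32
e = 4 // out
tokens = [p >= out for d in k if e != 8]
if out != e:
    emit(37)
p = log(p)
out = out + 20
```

if e != 8:

Transformed code:
out *= process(out)
e -= 32
e = 4 // out
tokens = []
for d in k:
    if e != 8:
        tokens.append(p >= out)
if out != e:
    emit(37)
p = log(p)
out = out + 20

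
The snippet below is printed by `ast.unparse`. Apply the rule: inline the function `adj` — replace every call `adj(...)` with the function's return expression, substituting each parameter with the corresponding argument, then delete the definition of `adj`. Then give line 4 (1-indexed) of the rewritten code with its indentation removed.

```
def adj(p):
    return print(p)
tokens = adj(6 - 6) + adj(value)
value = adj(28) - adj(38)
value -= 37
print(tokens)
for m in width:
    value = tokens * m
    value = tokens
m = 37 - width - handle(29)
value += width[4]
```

print(tokens)

Transformed code:
tokens = print(6 - 6) + print(value)
value = print(28) - print(38)
value -= 37
print(tokens)
for m in width:
    value = tokens * m
    value = tokens
m = 37 - width - handle(29)
value += width[4]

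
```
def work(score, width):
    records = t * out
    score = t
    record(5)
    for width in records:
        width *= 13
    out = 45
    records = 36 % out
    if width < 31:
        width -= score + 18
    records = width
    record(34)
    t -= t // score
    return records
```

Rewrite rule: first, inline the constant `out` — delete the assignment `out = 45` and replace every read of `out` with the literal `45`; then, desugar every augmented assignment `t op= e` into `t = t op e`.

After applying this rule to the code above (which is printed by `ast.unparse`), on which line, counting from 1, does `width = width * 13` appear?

Transformed code:
def work(score, width):
    records = t * 45
    score = t
    record(5)
    for width in records:
        width = width * 13
    records = 36 % 45
    if width < 31:
        width = width - (score + 18)
    records = width
    record(34)
    t = t - t // score
    return records

6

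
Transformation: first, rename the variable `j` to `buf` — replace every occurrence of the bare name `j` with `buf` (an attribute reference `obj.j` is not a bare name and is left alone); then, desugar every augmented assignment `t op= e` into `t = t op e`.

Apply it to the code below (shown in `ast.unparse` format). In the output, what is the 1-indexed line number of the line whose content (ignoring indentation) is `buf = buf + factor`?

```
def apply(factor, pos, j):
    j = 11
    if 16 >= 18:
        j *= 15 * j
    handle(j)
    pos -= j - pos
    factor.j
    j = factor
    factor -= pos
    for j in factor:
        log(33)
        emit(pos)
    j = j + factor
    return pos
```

13

Transformed code:
def apply(factor, pos, buf):
    buf = 11
    if 16 >= 18:
        buf = buf * (15 * buf)
    handle(buf)
    pos = pos - (buf - pos)
    factor.j
    buf = factor
    factor = factor - pos
    for buf in factor:
        log(33)
        emit(pos)
    buf = buf + factor
    return pos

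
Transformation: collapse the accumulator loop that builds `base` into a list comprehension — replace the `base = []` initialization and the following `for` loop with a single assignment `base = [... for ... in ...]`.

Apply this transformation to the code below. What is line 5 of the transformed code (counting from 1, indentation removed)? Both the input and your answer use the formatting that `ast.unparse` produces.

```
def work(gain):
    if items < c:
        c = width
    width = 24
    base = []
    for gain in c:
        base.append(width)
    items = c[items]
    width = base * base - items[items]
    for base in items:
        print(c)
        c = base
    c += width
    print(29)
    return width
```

base = [width for gain in c]

Transformed code:
def work(gain):
    if items < c:
        c = width
    width = 24
    base = [width for gain in c]
    items = c[items]
    width = base * base - items[items]
    for base in items:
        print(c)
        c = base
    c += width
    print(29)
    return width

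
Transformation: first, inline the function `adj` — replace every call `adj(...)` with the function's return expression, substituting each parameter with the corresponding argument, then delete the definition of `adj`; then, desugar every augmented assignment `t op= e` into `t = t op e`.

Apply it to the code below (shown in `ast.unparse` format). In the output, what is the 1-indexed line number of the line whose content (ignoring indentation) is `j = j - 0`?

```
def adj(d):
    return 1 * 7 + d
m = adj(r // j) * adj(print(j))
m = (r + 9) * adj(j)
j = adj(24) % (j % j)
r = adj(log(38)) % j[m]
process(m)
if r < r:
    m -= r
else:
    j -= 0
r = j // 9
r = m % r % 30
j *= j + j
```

9

Transformed code:
m = (1 * 7 + r // j) * (1 * 7 + print(j))
m = (r + 9) * (1 * 7 + j)
j = (1 * 7 + 24) % (j % j)
r = (1 * 7 + log(38)) % j[m]
process(m)
if r < r:
    m = m - r
else:
    j = j - 0
r = j // 9
r = m % r % 30
j = j * (j + j)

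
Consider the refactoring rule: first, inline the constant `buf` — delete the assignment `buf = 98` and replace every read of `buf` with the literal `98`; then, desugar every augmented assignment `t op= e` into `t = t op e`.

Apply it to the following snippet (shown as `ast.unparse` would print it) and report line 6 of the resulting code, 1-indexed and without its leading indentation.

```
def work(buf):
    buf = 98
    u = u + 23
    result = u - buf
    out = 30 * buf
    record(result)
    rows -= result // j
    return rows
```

rows = rows - result // j

Transformed code:
def work(buf):
    u = u + 23
    result = u - 98
    out = 30 * 98
    record(result)
    rows = rows - result // j
    return rows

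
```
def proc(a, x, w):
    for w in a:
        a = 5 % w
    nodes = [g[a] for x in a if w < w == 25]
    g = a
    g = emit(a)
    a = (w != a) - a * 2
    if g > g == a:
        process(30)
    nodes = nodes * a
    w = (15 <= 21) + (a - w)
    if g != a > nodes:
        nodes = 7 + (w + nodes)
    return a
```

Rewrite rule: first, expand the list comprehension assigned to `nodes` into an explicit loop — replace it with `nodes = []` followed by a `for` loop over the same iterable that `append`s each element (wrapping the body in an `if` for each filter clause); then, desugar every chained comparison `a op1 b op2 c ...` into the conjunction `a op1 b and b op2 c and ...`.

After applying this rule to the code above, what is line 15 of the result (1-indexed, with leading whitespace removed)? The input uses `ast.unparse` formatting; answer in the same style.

Transformed code:
def proc(a, x, w):
    for w in a:
        a = 5 % w
    nodes = []
    for x in a:
        if w < w and w == 25:
            nodes.append(g[a])
    g = a
    g = emit(a)
    a = (w != a) - a * 2
    if g > g and g == a:
        process(30)
    nodes = nodes * a
    w = (15 <= 21) + (a - w)
    if g != a and a > nodes:
        nodes = 7 + (w + nodes)
    return a

if g != a and a > nodes:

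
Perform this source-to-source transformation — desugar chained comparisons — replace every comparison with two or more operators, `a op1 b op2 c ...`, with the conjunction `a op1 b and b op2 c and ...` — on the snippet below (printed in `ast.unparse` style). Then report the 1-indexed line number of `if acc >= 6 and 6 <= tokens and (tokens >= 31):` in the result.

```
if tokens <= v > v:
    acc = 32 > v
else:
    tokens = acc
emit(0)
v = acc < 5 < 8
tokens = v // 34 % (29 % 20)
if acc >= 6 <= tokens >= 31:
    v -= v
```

8

Transformed code:
if tokens <= v and v > v:
    acc = 32 > v
else:
    tokens = acc
emit(0)
v = acc < 5 and 5 < 8
tokens = v // 34 % (29 % 20)
if acc >= 6 and 6 <= tokens and (tokens >= 31):
    v -= v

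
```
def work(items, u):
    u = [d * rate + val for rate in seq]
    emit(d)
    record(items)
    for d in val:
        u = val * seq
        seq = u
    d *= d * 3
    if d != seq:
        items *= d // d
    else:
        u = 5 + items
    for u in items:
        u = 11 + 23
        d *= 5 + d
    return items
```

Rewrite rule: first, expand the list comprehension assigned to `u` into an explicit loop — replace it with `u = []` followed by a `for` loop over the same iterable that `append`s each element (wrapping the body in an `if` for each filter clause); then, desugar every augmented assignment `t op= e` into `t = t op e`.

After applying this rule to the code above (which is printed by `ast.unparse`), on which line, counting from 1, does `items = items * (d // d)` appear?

12

Transformed code:
def work(items, u):
    u = []
    for rate in seq:
        u.append(d * rate + val)
    emit(d)
    record(items)
    for d in val:
        u = val * seq
        seq = u
    d = d * (d * 3)
    if d != seq:
        items = items * (d // d)
    else:
        u = 5 + items
    for u in items:
        u = 11 + 23
        d = d * (5 + d)
    return items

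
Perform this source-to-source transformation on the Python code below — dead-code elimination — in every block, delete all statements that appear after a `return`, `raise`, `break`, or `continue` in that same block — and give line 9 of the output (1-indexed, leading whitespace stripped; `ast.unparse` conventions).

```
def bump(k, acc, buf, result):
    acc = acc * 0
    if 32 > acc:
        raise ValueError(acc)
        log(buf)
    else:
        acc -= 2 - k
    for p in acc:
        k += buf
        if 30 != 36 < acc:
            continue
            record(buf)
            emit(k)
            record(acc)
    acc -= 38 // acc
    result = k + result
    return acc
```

if 30 != 36 < acc:

Transformed code:
def bump(k, acc, buf, result):
    acc = acc * 0
    if 32 > acc:
        raise ValueError(acc)
    else:
        acc -= 2 - k
    for p in acc:
        k += buf
        if 30 != 36 < acc:
            continue
    acc -= 38 // acc
    result = k + result
    return acc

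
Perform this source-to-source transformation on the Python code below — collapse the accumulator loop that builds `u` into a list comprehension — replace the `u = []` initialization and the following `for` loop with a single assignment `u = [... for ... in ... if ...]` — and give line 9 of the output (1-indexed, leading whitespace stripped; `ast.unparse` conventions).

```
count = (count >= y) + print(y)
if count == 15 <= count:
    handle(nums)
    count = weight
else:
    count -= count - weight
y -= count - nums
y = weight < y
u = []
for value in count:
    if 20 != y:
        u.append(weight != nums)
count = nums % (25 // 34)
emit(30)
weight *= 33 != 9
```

u = [weight != nums for value in count if 20 != y]

Transformed code:
count = (count >= y) + print(y)
if count == 15 <= count:
    handle(nums)
    count = weight
else:
    count -= count - weight
y -= count - nums
y = weight < y
u = [weight != nums for value in count if 20 != y]
count = nums % (25 // 34)
emit(30)
weight *= 33 != 9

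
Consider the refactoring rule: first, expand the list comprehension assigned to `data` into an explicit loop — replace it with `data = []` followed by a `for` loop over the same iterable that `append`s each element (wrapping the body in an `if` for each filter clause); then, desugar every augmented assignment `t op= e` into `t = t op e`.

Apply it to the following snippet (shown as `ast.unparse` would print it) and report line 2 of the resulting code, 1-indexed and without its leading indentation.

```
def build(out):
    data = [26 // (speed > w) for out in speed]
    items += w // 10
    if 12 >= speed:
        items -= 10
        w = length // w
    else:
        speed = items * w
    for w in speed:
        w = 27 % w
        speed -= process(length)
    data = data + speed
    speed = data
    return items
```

data = []

Transformed code:
def build(out):
    data = []
    for out in speed:
        data.append(26 // (speed > w))
    items = items + w // 10
    if 12 >= speed:
        items = items - 10
        w = length // w
    else:
        speed = items * w
    for w in speed:
        w = 27 % w
        speed = speed - process(length)
    data = data + speed
    speed = data
    return items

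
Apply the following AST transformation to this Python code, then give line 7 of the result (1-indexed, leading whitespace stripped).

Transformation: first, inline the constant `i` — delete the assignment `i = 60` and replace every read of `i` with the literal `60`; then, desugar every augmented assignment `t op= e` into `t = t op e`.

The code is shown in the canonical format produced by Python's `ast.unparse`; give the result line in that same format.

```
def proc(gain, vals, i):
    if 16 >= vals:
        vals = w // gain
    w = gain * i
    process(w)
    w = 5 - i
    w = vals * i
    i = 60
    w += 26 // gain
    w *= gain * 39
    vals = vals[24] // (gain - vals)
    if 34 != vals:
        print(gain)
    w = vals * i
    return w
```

Transformed code:
def proc(gain, vals, i):
    if 16 >= vals:
        vals = w // gain
    w = gain * 60
    process(w)
    w = 5 - 60
    w = vals * 60
    w = w + 26 // gain
    w = w * (gain * 39)
    vals = vals[24] // (gain - vals)
    if 34 != vals:
        print(gain)
    w = vals * 60
    return w

w = vals * 60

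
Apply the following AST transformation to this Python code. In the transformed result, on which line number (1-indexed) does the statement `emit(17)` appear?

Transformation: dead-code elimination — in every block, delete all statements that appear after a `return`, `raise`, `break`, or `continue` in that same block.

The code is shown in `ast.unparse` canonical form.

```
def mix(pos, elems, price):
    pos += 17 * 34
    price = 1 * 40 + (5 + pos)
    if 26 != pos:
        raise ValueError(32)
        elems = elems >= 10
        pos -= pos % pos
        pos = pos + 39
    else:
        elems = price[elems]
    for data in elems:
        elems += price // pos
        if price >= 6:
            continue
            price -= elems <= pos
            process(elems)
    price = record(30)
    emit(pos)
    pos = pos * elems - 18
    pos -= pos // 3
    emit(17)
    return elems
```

16

Transformed code:
def mix(pos, elems, price):
    pos += 17 * 34
    price = 1 * 40 + (5 + pos)
    if 26 != pos:
        raise ValueError(32)
    else:
        elems = price[elems]
    for data in elems:
        elems += price // pos
        if price >= 6:
            continue
    price = record(30)
    emit(pos)
    pos = pos * elems - 18
    pos -= pos // 3
    emit(17)
    return elems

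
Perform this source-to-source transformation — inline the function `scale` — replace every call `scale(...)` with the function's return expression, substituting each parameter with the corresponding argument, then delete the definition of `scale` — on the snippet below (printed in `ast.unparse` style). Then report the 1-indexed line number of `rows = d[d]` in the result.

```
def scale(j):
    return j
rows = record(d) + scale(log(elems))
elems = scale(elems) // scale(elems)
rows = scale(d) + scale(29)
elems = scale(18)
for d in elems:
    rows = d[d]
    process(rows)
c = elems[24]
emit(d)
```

Transformed code:
rows = record(d) + log(elems)
elems = elems // elems
rows = d + 29
elems = 18
for d in elems:
    rows = d[d]
    process(rows)
c = elems[24]
emit(d)

6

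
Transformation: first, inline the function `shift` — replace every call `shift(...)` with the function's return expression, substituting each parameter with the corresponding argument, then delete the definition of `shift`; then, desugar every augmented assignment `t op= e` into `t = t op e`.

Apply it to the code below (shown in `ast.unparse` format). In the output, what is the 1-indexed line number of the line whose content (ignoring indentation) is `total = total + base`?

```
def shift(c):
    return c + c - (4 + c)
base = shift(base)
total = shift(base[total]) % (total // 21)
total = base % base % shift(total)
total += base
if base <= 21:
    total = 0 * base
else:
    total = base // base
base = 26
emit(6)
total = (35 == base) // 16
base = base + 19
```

4

Transformed code:
base = base + base - (4 + base)
total = (base[total] + base[total] - (4 + base[total])) % (total // 21)
total = base % base % (total + total - (4 + total))
total = total + base
if base <= 21:
    total = 0 * base
else:
    total = base // base
base = 26
emit(6)
total = (35 == base) // 16
base = base + 19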